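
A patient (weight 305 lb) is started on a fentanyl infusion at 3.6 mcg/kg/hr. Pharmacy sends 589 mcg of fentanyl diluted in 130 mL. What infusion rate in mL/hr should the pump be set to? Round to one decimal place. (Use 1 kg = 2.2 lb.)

110.2 mL/hr

Weight = 305 lb ÷ 2.2 lb/kg = 138.6364 kg
Dose = 3.6 mcg/kg/hr × 138.6364 kg = 499.0909 mcg/hr
Concentration = 589 mcg ÷ 130 mL = 4.530769 mcg/mL
Rate = 499.0909 mcg/hr ÷ 4.530769 mcg/mL = 110.1559 mL/hr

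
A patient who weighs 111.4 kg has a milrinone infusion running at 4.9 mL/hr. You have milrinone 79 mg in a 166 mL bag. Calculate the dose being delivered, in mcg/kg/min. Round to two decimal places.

0.35 mcg/kg/min

Concentration = 79 mg ÷ 166 mL = 0.4759036 mg/mL = 475.9036 mcg/mL
Drug rate = 4.9 mL/hr × 475.9036 mcg/mL = 2331.928 mcg/hr
2331.928 mcg/hr ÷ 60 min/hr = 38.86546 mcg/min
38.86546 mcg/min ÷ 111.4 kg = 0.3488821 mcg/kg/min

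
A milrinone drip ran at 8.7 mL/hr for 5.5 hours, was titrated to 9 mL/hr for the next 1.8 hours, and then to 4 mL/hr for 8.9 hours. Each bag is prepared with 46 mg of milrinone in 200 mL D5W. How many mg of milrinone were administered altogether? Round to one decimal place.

Concentration = 46 mg ÷ 200 mL = 0.23 mg/mL
Stage 1: 8.7 mL/hr × 5.5 hr = 47.85 mL → 47.85 mL × 0.23 mg/mL = 11.0055 mg
Stage 2: 9 mL/hr × 1.8 hr = 16.2 mL → 16.2 mL × 0.23 mg/mL = 3.726 mg
Stage 3: 4 mL/hr × 8.9 hr = 35.6 mL → 35.6 mL × 0.23 mg/mL = 8.188 mg
Total = 11.0055 + 3.726 + 8.188 = 22.9195 mg

22.9 mg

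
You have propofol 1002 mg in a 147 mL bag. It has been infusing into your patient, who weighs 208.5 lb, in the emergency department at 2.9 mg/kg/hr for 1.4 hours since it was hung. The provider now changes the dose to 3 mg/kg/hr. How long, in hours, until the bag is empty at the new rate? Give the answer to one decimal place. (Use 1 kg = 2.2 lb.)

2.2 hours

Initial rate:
Weight = 208.5 lb ÷ 2.2 lb/kg = 94.77273 kg
Dose = 2.9 mg/kg/hr × 94.77273 kg = 274.8409 mg/hr
Concentration = 1002 mg ÷ 147 mL = 6.816327 mg/mL
Rate = 274.8409 mg/hr ÷ 6.816327 mg/mL = 40.32097 mL/hr
Volume infused so far = 40.32097 mL/hr × 1.4 hr = 56.44936 mL
Volume remaining = 147 − 56.44936 = 90.55064 mL
New rate:
Dose = 3 mg/kg/hr × 94.77273 kg = 284.3182 mg/hr
Rate = 284.3182 mg/hr ÷ 6.816327 mg/mL = 41.71135 mL/hr
Time remaining = 90.55064 mL ÷ 41.71135 mL/hr = 2.170887 hr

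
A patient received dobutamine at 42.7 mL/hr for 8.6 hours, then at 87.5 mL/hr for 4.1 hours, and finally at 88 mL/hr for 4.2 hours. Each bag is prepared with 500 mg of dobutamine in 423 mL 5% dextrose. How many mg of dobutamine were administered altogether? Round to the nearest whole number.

Concentration = 500 mg ÷ 423 mL = 1.182033 mg/mL
Stage 1: 42.7 mL/hr × 8.6 hr = 367.22 mL → 367.22 mL × 1.182033 mg/mL = 434.0662 mg
Stage 2: 87.5 mL/hr × 4.1 hr = 358.75 mL → 358.75 mL × 1.182033 mg/mL = 424.0544 mg
Stage 3: 88 mL/hr × 4.2 hr = 369.6 mL → 369.6 mL × 1.182033 mg/mL = 436.8794 mg
Total = 434.0662 + 424.0544 + 436.8794 = 1295 mg

1295 mg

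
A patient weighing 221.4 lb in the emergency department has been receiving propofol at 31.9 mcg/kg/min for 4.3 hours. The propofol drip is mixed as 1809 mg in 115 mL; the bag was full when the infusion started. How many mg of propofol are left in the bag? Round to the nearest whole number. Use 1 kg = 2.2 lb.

981 mg

Weight = 221.4 lb ÷ 2.2 lb/kg = 100.6364 kg
Dose = 31.9 mcg/kg/min × 100.6364 kg = 3210.3 mcg/min
3210.3 mcg/min × 60 min/hr = 192618 mcg/hr
Concentration = 1809 mg ÷ 115 mL = 15.73043 mg/mL = 15730.43 mcg/mL
Rate = 192618 mcg/hr ÷ 15730.43 mcg/mL = 12.24493 mL/hr
Volume infused = 12.24493 mL/hr × 4.3 hr = 52.65318 mL
Volume remaining = 115 − 52.65318 = 62.34682 mL
Drug remaining = 62.34682 mL × 15730.43 mcg/mL = 980742.6 mcg = 980.7426 mg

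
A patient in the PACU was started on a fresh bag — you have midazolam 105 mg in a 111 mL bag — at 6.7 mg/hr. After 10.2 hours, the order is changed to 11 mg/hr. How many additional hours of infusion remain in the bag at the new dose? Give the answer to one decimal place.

Initial rate:
Concentration = 105 mg ÷ 111 mL = 0.9459459 mg/mL
Rate = 6.7 mg/hr ÷ 0.9459459 mg/mL = 7.082857 mL/hr
Volume infused so far = 7.082857 mL/hr × 10.2 hr = 72.24514 mL
Volume remaining = 111 − 72.24514 = 38.75486 mL
New rate:
Rate = 11 mg/hr ÷ 0.9459459 mg/mL = 11.62857 mL/hr
Time remaining = 38.75486 mL ÷ 11.62857 mL/hr = 3.332727 hr

3.3 hours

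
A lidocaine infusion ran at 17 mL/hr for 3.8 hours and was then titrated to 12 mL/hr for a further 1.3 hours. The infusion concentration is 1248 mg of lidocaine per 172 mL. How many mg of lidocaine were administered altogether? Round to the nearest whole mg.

582 mg

Concentration = 1248 mg ÷ 172 mL = 7.255814 mg/mL
Stage 1: 17 mL/hr × 3.8 hr = 64.6 mL → 64.6 mL × 7.255814 mg/mL = 468.7256 mg
Stage 2: 12 mL/hr × 1.3 hr = 15.6 mL → 15.6 mL × 7.255814 mg/mL = 113.1907 mg
Total = 468.7256 + 113.1907 = 581.9163 mg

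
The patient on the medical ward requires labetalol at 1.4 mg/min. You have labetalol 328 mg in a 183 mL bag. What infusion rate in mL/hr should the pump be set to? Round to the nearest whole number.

47 mL/hr

1.4 mg/min × 60 min/hr = 84 mg/hr
Concentration = 328 mg ÷ 183 mL = 1.79235 mg/mL
Rate = 84 mg/hr ÷ 1.79235 mg/mL = 46.86585 mL/hr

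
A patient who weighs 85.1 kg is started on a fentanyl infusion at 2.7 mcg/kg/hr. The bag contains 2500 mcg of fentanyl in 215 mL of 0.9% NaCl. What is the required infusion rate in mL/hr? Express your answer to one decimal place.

Dose = 2.7 mcg/kg/hr × 85.1 kg = 229.77 mcg/hr
Concentration = 2500 mcg ÷ 215 mL = 11.62791 mcg/mL
Rate = 229.77 mcg/hr ÷ 11.62791 mcg/mL = 19.76022 mL/hr

19.8 mL/hr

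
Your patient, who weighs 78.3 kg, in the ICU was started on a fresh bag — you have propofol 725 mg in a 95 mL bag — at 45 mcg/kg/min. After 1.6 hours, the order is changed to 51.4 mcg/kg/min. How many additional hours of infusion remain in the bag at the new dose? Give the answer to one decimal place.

Initial rate:
Dose = 45 mcg/kg/min × 78.3 kg = 3523.5 mcg/min
3523.5 mcg/min × 60 min/hr = 211410 mcg/hr
Concentration = 725 mg ÷ 95 mL = 7.631579 mg/mL = 7631.579 mcg/mL
Rate = 211410 mcg/hr ÷ 7631.579 mcg/mL = 27.702 mL/hr
Volume infused so far = 27.702 mL/hr × 1.6 hr = 44.3232 mL
Volume remaining = 95 − 44.3232 = 50.6768 mL
New rate:
Dose = 51.4 mcg/kg/min × 78.3 kg = 4024.62 mcg/min
4024.62 mcg/min × 60 min/hr = 241477.2 mcg/hr
Rate = 241477.2 mcg/hr ÷ 7631.579 mcg/mL = 31.64184 mL/hr
Time remaining = 50.6768 mL ÷ 31.64184 mL/hr = 1.601576 hr

1.6 hours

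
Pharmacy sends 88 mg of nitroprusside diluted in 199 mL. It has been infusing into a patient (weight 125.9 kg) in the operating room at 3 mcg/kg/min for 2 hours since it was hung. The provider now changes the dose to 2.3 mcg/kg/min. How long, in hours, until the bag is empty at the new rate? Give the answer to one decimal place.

2.5 hours

Initial rate:
Dose = 3 mcg/kg/min × 125.9 kg = 377.7 mcg/min
377.7 mcg/min × 60 min/hr = 22662 mcg/hr
Concentration = 88 mg ÷ 199 mL = 0.4422111 mg/mL = 442.2111 mcg/mL
Rate = 22662 mcg/hr ÷ 442.2111 mcg/mL = 51.24702 mL/hr
Volume infused so far = 51.24702 mL/hr × 2 hr = 102.494 mL
Volume remaining = 199 − 102.494 = 96.50595 mL
New rate:
Dose = 2.3 mcg/kg/min × 125.9 kg = 289.57 mcg/min
289.57 mcg/min × 60 min/hr = 17374.2 mcg/hr
Rate = 17374.2 mcg/hr ÷ 442.2111 mcg/mL = 39.28938 mL/hr
Time remaining = 96.50595 mL ÷ 39.28938 mL/hr = 2.456286 hr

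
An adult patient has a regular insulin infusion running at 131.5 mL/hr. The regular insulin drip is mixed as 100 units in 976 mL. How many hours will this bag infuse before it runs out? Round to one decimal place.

7.4 hours

Duration = 976 mL ÷ 131.5 mL/hr = 7.422053 hr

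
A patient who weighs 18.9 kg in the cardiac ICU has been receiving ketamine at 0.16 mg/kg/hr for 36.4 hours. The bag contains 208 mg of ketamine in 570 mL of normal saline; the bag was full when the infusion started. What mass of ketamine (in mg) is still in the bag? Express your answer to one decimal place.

97.9 mg

Dose = 0.16 mg/kg/hr × 18.9 kg = 3.024 mg/hr
Concentration = 208 mg ÷ 570 mL = 0.3649123 mg/mL
Rate = 3.024 mg/hr ÷ 0.3649123 mg/mL = 8.286923 mL/hr
Volume infused = 8.286923 mL/hr × 36.4 hr = 301.644 mL
Volume remaining = 570 − 301.644 = 268.356 mL
Drug remaining = 268.356 mL × 0.3649123 mg/mL = 97.9264 mg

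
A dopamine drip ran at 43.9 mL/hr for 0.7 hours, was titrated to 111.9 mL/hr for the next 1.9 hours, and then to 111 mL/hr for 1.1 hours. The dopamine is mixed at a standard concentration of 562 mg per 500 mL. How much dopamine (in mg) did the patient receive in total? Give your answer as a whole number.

Concentration = 562 mg ÷ 500 mL = 1.124 mg/mL
Stage 1: 43.9 mL/hr × 0.7 hr = 30.73 mL → 30.73 mL × 1.124 mg/mL = 34.54052 mg
Stage 2: 111.9 mL/hr × 1.9 hr = 212.61 mL → 212.61 mL × 1.124 mg/mL = 238.9736 mg
Stage 3: 111 mL/hr × 1.1 hr = 122.1 mL → 122.1 mL × 1.124 mg/mL = 137.2404 mg
Total = 34.54052 + 238.9736 + 137.2404 = 410.7546 mg

411 mg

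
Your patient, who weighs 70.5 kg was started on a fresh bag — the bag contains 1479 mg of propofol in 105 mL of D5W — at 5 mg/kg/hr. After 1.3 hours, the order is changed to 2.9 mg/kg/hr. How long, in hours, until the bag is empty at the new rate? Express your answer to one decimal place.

Initial rate:
Dose = 5 mg/kg/hr × 70.5 kg = 352.5 mg/hr
Concentration = 1479 mg ÷ 105 mL = 14.08571 mg/mL
Rate = 352.5 mg/hr ÷ 14.08571 mg/mL = 25.02535 mL/hr
Volume infused so far = 25.02535 mL/hr × 1.3 hr = 32.53296 mL
Volume remaining = 105 − 32.53296 = 72.46704 mL
New rate:
Dose = 2.9 mg/kg/hr × 70.5 kg = 204.45 mg/hr
Rate = 204.45 mg/hr ÷ 14.08571 mg/mL = 14.51471 mL/hr
Time remaining = 72.46704 mL ÷ 14.51471 mL/hr = 4.992663 hr

5.0 hours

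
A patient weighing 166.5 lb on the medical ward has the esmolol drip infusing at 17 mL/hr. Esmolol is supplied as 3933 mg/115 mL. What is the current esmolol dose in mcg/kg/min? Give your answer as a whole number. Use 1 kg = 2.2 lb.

128 mcg/kg/min

Weight = 166.5 lb ÷ 2.2 lb/kg = 75.68182 kg
Concentration = 3933 mg ÷ 115 mL = 34.2 mg/mL = 34200 mcg/mL
Drug rate = 17 mL/hr × 34200 mcg/mL = 581400 mcg/hr
581400 mcg/hr ÷ 60 min/hr = 9690 mcg/min
9690 mcg/min ÷ 75.68182 kg = 128.036 mcg/kg/min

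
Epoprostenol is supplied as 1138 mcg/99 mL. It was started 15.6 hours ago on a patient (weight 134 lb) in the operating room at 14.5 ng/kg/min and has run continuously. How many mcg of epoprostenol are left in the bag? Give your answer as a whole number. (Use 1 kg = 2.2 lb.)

Weight = 134 lb ÷ 2.2 lb/kg = 60.90909 kg
Dose = 14.5 ng/kg/min × 60.90909 kg = 883.1818 ng/min
883.1818 ng/min × 60 min/hr = 52990.91 ng/hr
Concentration = 1138 mcg ÷ 99 mL = 11.49495 mcg/mL = 11494.95 ng/mL
Rate = 52990.91 ng/hr ÷ 11494.95 ng/mL = 4.60993 mL/hr
Volume infused = 4.60993 mL/hr × 15.6 hr = 71.9149 mL
Volume remaining = 99 − 71.9149 = 27.0851 mL
Drug remaining = 27.0851 mL × 11494.95 ng/mL = 311341.8 ng = 311.3418 mcg

311 mcg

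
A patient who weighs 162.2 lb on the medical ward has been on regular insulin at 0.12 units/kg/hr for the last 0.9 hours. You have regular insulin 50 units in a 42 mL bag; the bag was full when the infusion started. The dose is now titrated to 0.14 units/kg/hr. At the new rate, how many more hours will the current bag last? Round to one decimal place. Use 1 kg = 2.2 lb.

4.1 hours

Initial rate:
Weight = 162.2 lb ÷ 2.2 lb/kg = 73.72727 kg
Dose = 0.12 units/kg/hr × 73.72727 kg = 8.847273 units/hr
Concentration = 50 units ÷ 42 mL = 1.190476 units/mL
Rate = 8.847273 units/hr ÷ 1.190476 units/mL = 7.431709 mL/hr
Volume infused so far = 7.431709 mL/hr × 0.9 hr = 6.688538 mL
Volume remaining = 42 − 6.688538 = 35.31146 mL
New rate:
Dose = 0.14 units/kg/hr × 73.72727 kg = 10.32182 units/hr
Rate = 10.32182 units/hr ÷ 1.190476 units/mL = 8.670327 mL/hr
Time remaining = 35.31146 mL ÷ 8.670327 mL/hr = 4.072679 hr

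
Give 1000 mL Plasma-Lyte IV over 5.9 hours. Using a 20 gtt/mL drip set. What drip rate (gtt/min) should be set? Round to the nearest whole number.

56 gtt/min

1000 mL ÷ (5.9 hr × 60 = 354 min) = 2.824859 mL/min
2.824859 mL/min × 20 gtt/mL = 56.49718 gtt/min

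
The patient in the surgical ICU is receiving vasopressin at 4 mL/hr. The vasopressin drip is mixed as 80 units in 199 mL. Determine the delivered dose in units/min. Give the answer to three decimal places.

Concentration = 80 units ÷ 199 mL = 0.4020101 units/mL
Drug rate = 4 mL/hr × 0.4020101 units/mL = 1.60804 units/hr
1.60804 units/hr ÷ 60 min/hr = 0.02680067 units/min

0.027 units/min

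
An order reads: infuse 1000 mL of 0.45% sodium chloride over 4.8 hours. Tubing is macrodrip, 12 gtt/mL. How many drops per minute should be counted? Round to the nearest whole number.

1000 mL ÷ (4.8 hr × 60 = 288 min) = 3.472222 mL/min
3.472222 mL/min × 12 gtt/mL = 41.66667 gtt/min

42 gtt/min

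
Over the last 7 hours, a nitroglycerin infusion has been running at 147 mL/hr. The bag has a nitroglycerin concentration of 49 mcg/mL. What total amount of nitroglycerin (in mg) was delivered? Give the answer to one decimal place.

Drug rate = 147 mL/hr × 49 mcg/mL = 7203 mcg/hr
Total = 7203 mcg/hr × 7 hr = 50421 mcg = 50.421 mg

50.4 mg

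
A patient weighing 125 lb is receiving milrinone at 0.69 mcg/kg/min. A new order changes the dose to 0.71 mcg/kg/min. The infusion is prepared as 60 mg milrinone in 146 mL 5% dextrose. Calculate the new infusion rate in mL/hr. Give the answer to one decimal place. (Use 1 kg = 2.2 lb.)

Weight = 125 lb ÷ 2.2 lb/kg = 56.81818 kg
Dose = 0.71 mcg/kg/min × 56.81818 kg = 40.34091 mcg/min
40.34091 mcg/min × 60 min/hr = 2420.455 mcg/hr
Concentration = 60 mg ÷ 146 mL = 0.4109589 mg/mL = 410.9589 mcg/mL
Rate = 2420.455 mcg/hr ÷ 410.9589 mcg/mL = 5.889773 mL/hr

5.9 mL/hr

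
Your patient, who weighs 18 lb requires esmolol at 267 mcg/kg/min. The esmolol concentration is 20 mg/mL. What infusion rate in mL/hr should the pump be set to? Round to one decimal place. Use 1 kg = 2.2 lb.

6.6 mL/hr

Weight = 18 lb ÷ 2.2 lb/kg = 8.181818 kg
Dose = 267 mcg/kg/min × 8.181818 kg = 2184.545 mcg/min
2184.545 mcg/min × 60 min/hr = 131072.7 mcg/hr
Concentration = 20 mg/mL = 20000 mcg/mL
Rate = 131072.7 mcg/hr ÷ 20000 mcg/mL = 6.553636 mL/hr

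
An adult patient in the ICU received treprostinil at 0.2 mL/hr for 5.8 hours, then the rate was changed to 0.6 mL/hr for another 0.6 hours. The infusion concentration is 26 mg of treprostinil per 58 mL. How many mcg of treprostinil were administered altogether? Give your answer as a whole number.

Concentration = 26 mg ÷ 58 mL = 0.4482759 mg/mL
Stage 1: 0.2 mL/hr × 5.8 hr = 1.16 mL → 1.16 mL × 0.4482759 mg/mL = 0.52 mg
Stage 2: 0.6 mL/hr × 0.6 hr = 0.36 mL → 0.36 mL × 0.4482759 mg/mL = 0.1613793 mg
Total = 0.52 + 0.1613793 = 0.6813793 mg = 681.3793 mcg

681 mcg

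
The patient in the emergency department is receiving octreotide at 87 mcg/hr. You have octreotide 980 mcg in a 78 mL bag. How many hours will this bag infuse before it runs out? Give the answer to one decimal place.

Concentration = 980 mcg ÷ 78 mL = 12.5641 mcg/mL
Rate = 87 mcg/hr ÷ 12.5641 mcg/mL = 6.92449 mL/hr
Duration = 78 mL ÷ 6.92449 mL/hr = 11.26437 hr

11.3 hours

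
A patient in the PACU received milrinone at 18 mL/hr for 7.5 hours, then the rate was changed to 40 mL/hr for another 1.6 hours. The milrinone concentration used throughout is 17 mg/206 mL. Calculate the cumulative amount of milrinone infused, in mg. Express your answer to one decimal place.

16.4 mg

Concentration = 17 mg ÷ 206 mL = 0.08252427 mg/mL
Stage 1: 18 mL/hr × 7.5 hr = 135 mL → 135 mL × 0.08252427 mg/mL = 11.14078 mg
Stage 2: 40 mL/hr × 1.6 hr = 64 mL → 64 mL × 0.08252427 mg/mL = 5.281553 mg
Total = 11.14078 + 5.281553 = 16.42233 mg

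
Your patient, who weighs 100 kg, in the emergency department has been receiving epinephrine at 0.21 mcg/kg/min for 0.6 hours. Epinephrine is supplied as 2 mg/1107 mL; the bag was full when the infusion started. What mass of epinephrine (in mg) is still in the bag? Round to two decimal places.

Dose = 0.21 mcg/kg/min × 100 kg = 21 mcg/min
21 mcg/min × 60 min/hr = 1260 mcg/hr
Concentration = 2 mg ÷ 1107 mL = 0.001806685 mg/mL = 1.806685 mcg/mL
Rate = 1260 mcg/hr ÷ 1.806685 mcg/mL = 697.41 mL/hr
Volume infused = 697.41 mL/hr × 0.6 hr = 418.446 mL
Volume remaining = 1107 − 418.446 = 688.554 mL
Drug remaining = 688.554 mL × 1.806685 mcg/mL = 1244 mcg = 1.244 mg

1.24 mg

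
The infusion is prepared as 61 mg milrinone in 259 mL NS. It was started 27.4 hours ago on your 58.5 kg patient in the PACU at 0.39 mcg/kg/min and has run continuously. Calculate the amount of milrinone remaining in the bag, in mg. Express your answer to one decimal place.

Dose = 0.39 mcg/kg/min × 58.5 kg = 22.815 mcg/min
22.815 mcg/min × 60 min/hr = 1368.9 mcg/hr
Concentration = 61 mg ÷ 259 mL = 0.2355212 mg/mL = 235.5212 mcg/mL
Rate = 1368.9 mcg/hr ÷ 235.5212 mcg/mL = 5.812215 mL/hr
Volume infused = 5.812215 mL/hr × 27.4 hr = 159.2547 mL
Volume remaining = 259 − 159.2547 = 99.74532 mL
Drug remaining = 99.74532 mL × 235.5212 mcg/mL = 23492.14 mcg = 23.49214 mg

23.5 mg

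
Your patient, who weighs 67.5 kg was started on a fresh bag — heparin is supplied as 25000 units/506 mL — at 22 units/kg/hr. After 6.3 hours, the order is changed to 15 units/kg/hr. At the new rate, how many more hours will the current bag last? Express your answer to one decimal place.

15.5 hours

Initial rate:
Dose = 22 units/kg/hr × 67.5 kg = 1485 units/hr
Concentration = 25000 units ÷ 506 mL = 49.40711 units/mL
Rate = 1485 units/hr ÷ 49.40711 units/mL = 30.0564 mL/hr
Volume infused so far = 30.0564 mL/hr × 6.3 hr = 189.3553 mL
Volume remaining = 506 − 189.3553 = 316.6447 mL
New rate:
Dose = 15 units/kg/hr × 67.5 kg = 1012.5 units/hr
Rate = 1012.5 units/hr ÷ 49.40711 units/mL = 20.493 mL/hr
Time remaining = 316.6447 mL ÷ 20.493 mL/hr = 15.45136 hr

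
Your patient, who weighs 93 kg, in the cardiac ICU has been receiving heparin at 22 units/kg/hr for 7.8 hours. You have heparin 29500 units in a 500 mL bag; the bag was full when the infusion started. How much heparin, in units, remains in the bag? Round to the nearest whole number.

Dose = 22 units/kg/hr × 93 kg = 2046 units/hr
Concentration = 29500 units ÷ 500 mL = 59 units/mL
Rate = 2046 units/hr ÷ 59 units/mL = 34.67797 mL/hr
Volume infused = 34.67797 mL/hr × 7.8 hr = 270.4881 mL
Volume remaining = 500 − 270.4881 = 229.5119 mL
Drug remaining = 229.5119 mL × 59 units/mL = 13541.2 units

13541 units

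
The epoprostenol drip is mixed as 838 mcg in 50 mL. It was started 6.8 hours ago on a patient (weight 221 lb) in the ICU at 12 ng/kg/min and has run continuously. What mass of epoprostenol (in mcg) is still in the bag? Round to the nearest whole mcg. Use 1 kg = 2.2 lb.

346 mcg

Weight = 221 lb ÷ 2.2 lb/kg = 100.4545 kg
Dose = 12 ng/kg/min × 100.4545 kg = 1205.455 ng/min
1205.455 ng/min × 60 min/hr = 72327.27 ng/hr
Concentration = 838 mcg ÷ 50 mL = 16.76 mcg/mL = 16760 ng/mL
Rate = 72327.27 ng/hr ÷ 16760 ng/mL = 4.31547 mL/hr
Volume infused = 4.31547 mL/hr × 6.8 hr = 29.34519 mL
Volume remaining = 50 − 29.34519 = 20.65481 mL
Drug remaining = 20.65481 mL × 16760 ng/mL = 346174.5 ng = 346.1745 mcg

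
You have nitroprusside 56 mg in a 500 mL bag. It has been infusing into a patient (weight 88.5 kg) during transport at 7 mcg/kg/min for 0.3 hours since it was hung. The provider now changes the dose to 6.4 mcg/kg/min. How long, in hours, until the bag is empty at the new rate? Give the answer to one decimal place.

Initial rate:
Dose = 7 mcg/kg/min × 88.5 kg = 619.5 mcg/min
619.5 mcg/min × 60 min/hr = 37170 mcg/hr
Concentration = 56 mg ÷ 500 mL = 0.112 mg/mL = 112 mcg/mL
Rate = 37170 mcg/hr ÷ 112 mcg/mL = 331.875 mL/hr
Volume infused so far = 331.875 mL/hr × 0.3 hr = 99.5625 mL
Volume remaining = 500 − 99.5625 = 400.4375 mL
New rate:
Dose = 6.4 mcg/kg/min × 88.5 kg = 566.4 mcg/min
566.4 mcg/min × 60 min/hr = 33984 mcg/hr
Rate = 33984 mcg/hr ÷ 112 mcg/mL = 303.4286 mL/hr
Time remaining = 400.4375 mL ÷ 303.4286 mL/hr = 1.319709 hr

1.3 hours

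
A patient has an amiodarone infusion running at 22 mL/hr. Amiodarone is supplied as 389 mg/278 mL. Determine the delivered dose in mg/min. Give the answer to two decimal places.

Concentration = 389 mg ÷ 278 mL = 1.399281 mg/mL
Drug rate = 22 mL/hr × 1.399281 mg/mL = 30.78417 mg/hr
30.78417 mg/hr ÷ 60 min/hr = 0.5130695 mg/min

0.51 mg/min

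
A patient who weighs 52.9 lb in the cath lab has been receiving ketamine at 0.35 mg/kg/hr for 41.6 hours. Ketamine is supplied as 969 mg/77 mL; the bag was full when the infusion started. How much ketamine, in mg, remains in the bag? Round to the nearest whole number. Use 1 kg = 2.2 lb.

Weight = 52.9 lb ÷ 2.2 lb/kg = 24.04545 kg
Dose = 0.35 mg/kg/hr × 24.04545 kg = 8.415909 mg/hr
Concentration = 969 mg ÷ 77 mL = 12.58442 mg/mL
Rate = 8.415909 mg/hr ÷ 12.58442 mg/mL = 0.6687564 mL/hr
Volume infused = 0.6687564 mL/hr × 41.6 hr = 27.82027 mL
Volume remaining = 77 − 27.82027 = 49.17973 mL
Drug remaining = 49.17973 mL × 12.58442 mg/mL = 618.8982 mg

619 mg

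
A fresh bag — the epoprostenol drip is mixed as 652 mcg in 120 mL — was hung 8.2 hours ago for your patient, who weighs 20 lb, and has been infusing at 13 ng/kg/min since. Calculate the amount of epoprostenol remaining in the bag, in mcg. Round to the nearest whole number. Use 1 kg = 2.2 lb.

594 mcg

Weight = 20 lb ÷ 2.2 lb/kg = 9.090909 kg
Dose = 13 ng/kg/min × 9.090909 kg = 118.1818 ng/min
118.1818 ng/min × 60 min/hr = 7090.909 ng/hr
Concentration = 652 mcg ÷ 120 mL = 5.433333 mcg/mL = 5433.333 ng/mL
Rate = 7090.909 ng/hr ÷ 5433.333 ng/mL = 1.305075 mL/hr
Volume infused = 1.305075 mL/hr × 8.2 hr = 10.70162 mL
Volume remaining = 120 − 10.70162 = 109.2984 mL
Drug remaining = 109.2984 mL × 5433.333 ng/mL = 593854.5 ng = 593.8545 mcg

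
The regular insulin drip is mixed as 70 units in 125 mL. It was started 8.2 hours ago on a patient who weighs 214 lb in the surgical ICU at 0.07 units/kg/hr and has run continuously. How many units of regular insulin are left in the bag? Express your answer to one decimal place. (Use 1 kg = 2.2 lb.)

Weight = 214 lb ÷ 2.2 lb/kg = 97.27273 kg
Dose = 0.07 units/kg/hr × 97.27273 kg = 6.809091 units/hr
Concentration = 70 units ÷ 125 mL = 0.56 units/mL
Rate = 6.809091 units/hr ÷ 0.56 units/mL = 12.15909 mL/hr
Volume infused = 12.15909 mL/hr × 8.2 hr = 99.70455 mL
Volume remaining = 125 − 99.70455 = 25.29545 mL
Drug remaining = 25.29545 mL × 0.56 units/mL = 14.16545 units

14.2 units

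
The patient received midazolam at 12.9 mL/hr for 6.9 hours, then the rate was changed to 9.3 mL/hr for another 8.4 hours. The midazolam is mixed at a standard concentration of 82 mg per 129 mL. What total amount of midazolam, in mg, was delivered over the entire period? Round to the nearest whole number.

106 mg

Concentration = 82 mg ÷ 129 mL = 0.6356589 mg/mL
Stage 1: 12.9 mL/hr × 6.9 hr = 89.01 mL → 89.01 mL × 0.6356589 mg/mL = 56.58 mg
Stage 2: 9.3 mL/hr × 8.4 hr = 78.12 mL → 78.12 mL × 0.6356589 mg/mL = 49.65767 mg
Total = 56.58 + 49.65767 = 106.2377 mg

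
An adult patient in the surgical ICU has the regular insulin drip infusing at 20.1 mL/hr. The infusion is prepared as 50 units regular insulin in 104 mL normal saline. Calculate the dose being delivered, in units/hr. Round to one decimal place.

Concentration = 50 units ÷ 104 mL = 0.4807692 units/mL
Drug rate = 20.1 mL/hr × 0.4807692 units/mL = 9.663462 units/hr

9.7 units/hr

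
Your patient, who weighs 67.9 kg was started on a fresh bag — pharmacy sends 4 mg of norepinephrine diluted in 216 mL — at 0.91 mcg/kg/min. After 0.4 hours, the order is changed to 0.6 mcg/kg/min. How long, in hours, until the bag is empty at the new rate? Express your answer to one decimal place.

1.0 hours

Initial rate:
Dose = 0.91 mcg/kg/min × 67.9 kg = 61.789 mcg/min
61.789 mcg/min × 60 min/hr = 3707.34 mcg/hr
Concentration = 4 mg ÷ 216 mL = 0.01851852 mg/mL = 18.51852 mcg/mL
Rate = 3707.34 mcg/hr ÷ 18.51852 mcg/mL = 200.1964 mL/hr
Volume infused so far = 200.1964 mL/hr × 0.4 hr = 80.07854 mL
Volume remaining = 216 − 80.07854 = 135.9215 mL
New rate:
Dose = 0.6 mcg/kg/min × 67.9 kg = 40.74 mcg/min
40.74 mcg/min × 60 min/hr = 2444.4 mcg/hr
Rate = 2444.4 mcg/hr ÷ 18.51852 mcg/mL = 131.9976 mL/hr
Time remaining = 135.9215 mL ÷ 131.9976 mL/hr = 1.029727 hr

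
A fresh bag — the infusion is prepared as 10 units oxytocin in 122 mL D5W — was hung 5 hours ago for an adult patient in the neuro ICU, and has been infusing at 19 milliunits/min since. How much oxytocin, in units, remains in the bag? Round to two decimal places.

4.30 units

19 milliunits/min × 60 min/hr = 1140 milliunits/hr
Concentration = 10 units ÷ 122 mL = 0.08196721 units/mL = 81.96721 milliunits/mL
Rate = 1140 milliunits/hr ÷ 81.96721 milliunits/mL = 13.908 mL/hr
Volume infused = 13.908 mL/hr × 5 hr = 69.54 mL
Volume remaining = 122 − 69.54 = 52.46 mL
Drug remaining = 52.46 mL × 81.96721 milliunits/mL = 4300 milliunits = 4.3 units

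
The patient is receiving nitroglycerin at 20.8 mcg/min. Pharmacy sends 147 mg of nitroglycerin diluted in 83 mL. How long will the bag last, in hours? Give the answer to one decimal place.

117.8 hours

20.8 mcg/min × 60 min/hr = 1248 mcg/hr
Concentration = 147 mg ÷ 83 mL = 1.771084 mg/mL = 1771.084 mcg/mL
Rate = 1248 mcg/hr ÷ 1771.084 mcg/mL = 0.7046531 mL/hr
Duration = 83 mL ÷ 0.7046531 mL/hr = 117.7885 hr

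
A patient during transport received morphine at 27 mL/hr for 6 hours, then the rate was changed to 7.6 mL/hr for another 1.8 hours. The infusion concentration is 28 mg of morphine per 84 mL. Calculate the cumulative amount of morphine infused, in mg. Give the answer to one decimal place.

Concentration = 28 mg ÷ 84 mL = 0.3333333 mg/mL
Stage 1: 27 mL/hr × 6 hr = 162 mL → 162 mL × 0.3333333 mg/mL = 54 mg
Stage 2: 7.6 mL/hr × 1.8 hr = 13.68 mL → 13.68 mL × 0.3333333 mg/mL = 4.56 mg
Total = 54 + 4.56 = 58.56 mg

58.6 mg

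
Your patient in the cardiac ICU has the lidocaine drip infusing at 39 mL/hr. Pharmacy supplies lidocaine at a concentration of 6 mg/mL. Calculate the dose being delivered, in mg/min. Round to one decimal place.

Drug rate = 39 mL/hr × 6 mg/mL = 234 mg/hr
234 mg/hr ÷ 60 min/hr = 3.9 mg/min

3.9 mg/min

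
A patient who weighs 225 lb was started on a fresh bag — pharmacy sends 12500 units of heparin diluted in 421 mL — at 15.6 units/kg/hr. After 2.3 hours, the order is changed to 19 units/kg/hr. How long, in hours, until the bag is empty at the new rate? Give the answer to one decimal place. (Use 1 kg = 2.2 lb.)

Initial rate:
Weight = 225 lb ÷ 2.2 lb/kg = 102.2727 kg
Dose = 15.6 units/kg/hr × 102.2727 kg = 1595.455 units/hr
Concentration = 12500 units ÷ 421 mL = 29.69121 units/mL
Rate = 1595.455 units/hr ÷ 29.69121 units/mL = 53.73491 mL/hr
Volume infused so far = 53.73491 mL/hr × 2.3 hr = 123.5903 mL
Volume remaining = 421 − 123.5903 = 297.4097 mL
New rate:
Dose = 19 units/kg/hr × 102.2727 kg = 1943.182 units/hr
Rate = 1943.182 units/hr ÷ 29.69121 units/mL = 65.44636 mL/hr
Time remaining = 297.4097 mL ÷ 65.44636 mL/hr = 4.544327 hr

4.5 hours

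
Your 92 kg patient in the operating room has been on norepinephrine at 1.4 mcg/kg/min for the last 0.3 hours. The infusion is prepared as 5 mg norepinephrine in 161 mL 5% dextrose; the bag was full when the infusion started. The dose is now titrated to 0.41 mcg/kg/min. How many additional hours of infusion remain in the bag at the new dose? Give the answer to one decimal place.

Initial rate:
Dose = 1.4 mcg/kg/min × 92 kg = 128.8 mcg/min
128.8 mcg/min × 60 min/hr = 7728 mcg/hr
Concentration = 5 mg ÷ 161 mL = 0.0310559 mg/mL = 31.0559 mcg/mL
Rate = 7728 mcg/hr ÷ 31.0559 mcg/mL = 248.8416 mL/hr
Volume infused so far = 248.8416 mL/hr × 0.3 hr = 74.65248 mL
Volume remaining = 161 − 74.65248 = 86.34752 mL
New rate:
Dose = 0.41 mcg/kg/min × 92 kg = 37.72 mcg/min
37.72 mcg/min × 60 min/hr = 2263.2 mcg/hr
Rate = 2263.2 mcg/hr ÷ 31.0559 mcg/mL = 72.87504 mL/hr
Time remaining = 86.34752 mL ÷ 72.87504 mL/hr = 1.184871 hr

1.2 hours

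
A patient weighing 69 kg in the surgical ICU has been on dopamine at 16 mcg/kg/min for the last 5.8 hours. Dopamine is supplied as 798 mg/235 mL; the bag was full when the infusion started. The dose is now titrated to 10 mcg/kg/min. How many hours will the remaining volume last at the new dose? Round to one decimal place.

Initial rate:
Dose = 16 mcg/kg/min × 69 kg = 1104 mcg/min
1104 mcg/min × 60 min/hr = 66240 mcg/hr
Concentration = 798 mg ÷ 235 mL = 3.395745 mg/mL = 3395.745 mcg/mL
Rate = 66240 mcg/hr ÷ 3395.745 mcg/mL = 19.50677 mL/hr
Volume infused so far = 19.50677 mL/hr × 5.8 hr = 113.1392 mL
Volume remaining = 235 − 113.1392 = 121.8608 mL
New rate:
Dose = 10 mcg/kg/min × 69 kg = 690 mcg/min
690 mcg/min × 60 min/hr = 41400 mcg/hr
Rate = 41400 mcg/hr ÷ 3395.745 mcg/mL = 12.19173 mL/hr
Time remaining = 121.8608 mL ÷ 12.19173 mL/hr = 9.995362 hr

10.0 hours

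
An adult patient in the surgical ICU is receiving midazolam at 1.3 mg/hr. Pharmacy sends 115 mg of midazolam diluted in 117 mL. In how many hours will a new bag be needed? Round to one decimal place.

Concentration = 115 mg ÷ 117 mL = 0.982906 mg/mL
Rate = 1.3 mg/hr ÷ 0.982906 mg/mL = 1.322609 mL/hr
Duration = 117 mL ÷ 1.322609 mL/hr = 88.46154 hr

88.5 hours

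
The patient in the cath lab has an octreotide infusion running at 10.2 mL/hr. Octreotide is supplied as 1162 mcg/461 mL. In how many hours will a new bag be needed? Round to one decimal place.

45.2 hours

Duration = 461 mL ÷ 10.2 mL/hr = 45.19608 hr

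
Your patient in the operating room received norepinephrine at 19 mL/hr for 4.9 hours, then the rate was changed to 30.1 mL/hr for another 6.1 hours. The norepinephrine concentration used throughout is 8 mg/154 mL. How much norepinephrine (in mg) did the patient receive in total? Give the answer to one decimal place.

14.4 mg

Concentration = 8 mg ÷ 154 mL = 0.05194805 mg/mL
Stage 1: 19 mL/hr × 4.9 hr = 93.1 mL → 93.1 mL × 0.05194805 mg/mL = 4.836364 mg
Stage 2: 30.1 mL/hr × 6.1 hr = 183.61 mL → 183.61 mL × 0.05194805 mg/mL = 9.538182 mg
Total = 4.836364 + 9.538182 = 14.37455 mg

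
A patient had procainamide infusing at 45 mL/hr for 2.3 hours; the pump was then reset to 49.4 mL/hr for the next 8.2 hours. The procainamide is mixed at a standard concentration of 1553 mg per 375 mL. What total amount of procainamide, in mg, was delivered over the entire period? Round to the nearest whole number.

2106 mg

Concentration = 1553 mg ÷ 375 mL = 4.141333 mg/mL
Stage 1: 45 mL/hr × 2.3 hr = 103.5 mL → 103.5 mL × 4.141333 mg/mL = 428.628 mg
Stage 2: 49.4 mL/hr × 8.2 hr = 405.08 mL → 405.08 mL × 4.141333 mg/mL = 1677.571 mg
Total = 428.628 + 1677.571 = 2106.199 mg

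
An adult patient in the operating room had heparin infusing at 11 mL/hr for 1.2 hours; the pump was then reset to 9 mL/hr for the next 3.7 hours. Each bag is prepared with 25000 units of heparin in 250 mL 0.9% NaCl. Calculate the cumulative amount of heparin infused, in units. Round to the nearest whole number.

Concentration = 25000 units ÷ 250 mL = 100 units/mL
Stage 1: 11 mL/hr × 1.2 hr = 13.2 mL → 13.2 mL × 100 units/mL = 1320 units
Stage 2: 9 mL/hr × 3.7 hr = 33.3 mL → 33.3 mL × 100 units/mL = 3330 units
Total = 1320 + 3330 = 4650 units

4650 units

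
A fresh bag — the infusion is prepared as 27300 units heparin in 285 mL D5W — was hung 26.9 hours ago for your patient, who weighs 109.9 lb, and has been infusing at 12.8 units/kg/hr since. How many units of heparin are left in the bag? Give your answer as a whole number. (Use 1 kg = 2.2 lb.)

Weight = 109.9 lb ÷ 2.2 lb/kg = 49.95455 kg
Dose = 12.8 units/kg/hr × 49.95455 kg = 639.4182 units/hr
Concentration = 27300 units ÷ 285 mL = 95.78947 units/mL
Rate = 639.4182 units/hr ÷ 95.78947 units/mL = 6.675245 mL/hr
Volume infused = 6.675245 mL/hr × 26.9 hr = 179.5641 mL
Volume remaining = 285 − 179.5641 = 105.4359 mL
Drug remaining = 105.4359 mL × 95.78947 units/mL = 10099.65 units

10100 units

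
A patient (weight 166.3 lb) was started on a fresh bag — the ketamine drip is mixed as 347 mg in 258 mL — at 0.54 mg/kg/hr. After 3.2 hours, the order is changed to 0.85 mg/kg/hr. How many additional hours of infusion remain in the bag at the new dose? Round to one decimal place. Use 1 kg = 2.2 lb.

3.4 hours

Initial rate:
Weight = 166.3 lb ÷ 2.2 lb/kg = 75.59091 kg
Dose = 0.54 mg/kg/hr × 75.59091 kg = 40.81909 mg/hr
Concentration = 347 mg ÷ 258 mL = 1.344961 mg/mL
Rate = 40.81909 mg/hr ÷ 1.344961 mg/mL = 30.34964 mL/hr
Volume infused so far = 30.34964 mL/hr × 3.2 hr = 97.11885 mL
Volume remaining = 258 − 97.11885 = 160.8811 mL
New rate:
Dose = 0.85 mg/kg/hr × 75.59091 kg = 64.25227 mg/hr
Rate = 64.25227 mg/hr ÷ 1.344961 mg/mL = 47.77258 mL/hr
Time remaining = 160.8811 mL ÷ 47.77258 mL/hr = 3.367646 hr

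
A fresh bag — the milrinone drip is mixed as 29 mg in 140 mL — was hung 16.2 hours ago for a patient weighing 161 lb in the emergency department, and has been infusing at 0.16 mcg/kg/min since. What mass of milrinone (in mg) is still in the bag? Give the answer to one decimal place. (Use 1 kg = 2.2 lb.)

17.6 mg

Weight = 161 lb ÷ 2.2 lb/kg = 73.18182 kg
Dose = 0.16 mcg/kg/min × 73.18182 kg = 11.70909 mcg/min
11.70909 mcg/min × 60 min/hr = 702.5455 mcg/hr
Concentration = 29 mg ÷ 140 mL = 0.2071429 mg/mL = 207.1429 mcg/mL
Rate = 702.5455 mcg/hr ÷ 207.1429 mcg/mL = 3.391599 mL/hr
Volume infused = 3.391599 mL/hr × 16.2 hr = 54.9439 mL
Volume remaining = 140 − 54.9439 = 85.0561 mL
Drug remaining = 85.0561 mL × 207.1429 mcg/mL = 17618.76 mcg = 17.61876 mg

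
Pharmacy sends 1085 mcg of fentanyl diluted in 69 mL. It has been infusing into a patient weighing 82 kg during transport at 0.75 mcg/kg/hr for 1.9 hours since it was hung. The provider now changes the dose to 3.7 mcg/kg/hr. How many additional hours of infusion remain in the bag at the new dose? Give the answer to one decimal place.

3.2 hours

Initial rate:
Dose = 0.75 mcg/kg/hr × 82 kg = 61.5 mcg/hr
Concentration = 1085 mcg ÷ 69 mL = 15.72464 mcg/mL
Rate = 61.5 mcg/hr ÷ 15.72464 mcg/mL = 3.91106 mL/hr
Volume infused so far = 3.91106 mL/hr × 1.9 hr = 7.431014 mL
Volume remaining = 69 − 7.431014 = 61.56899 mL
New rate:
Dose = 3.7 mcg/kg/hr × 82 kg = 303.4 mcg/hr
Rate = 303.4 mcg/hr ÷ 15.72464 mcg/mL = 19.29456 mL/hr
Time remaining = 61.56899 mL ÷ 19.29456 mL/hr = 3.191002 hr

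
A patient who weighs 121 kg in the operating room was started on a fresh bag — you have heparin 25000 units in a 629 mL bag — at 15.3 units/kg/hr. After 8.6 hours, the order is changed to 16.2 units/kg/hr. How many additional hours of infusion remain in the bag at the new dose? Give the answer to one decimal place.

4.6 hours

Initial rate:
Dose = 15.3 units/kg/hr × 121 kg = 1851.3 units/hr
Concentration = 25000 units ÷ 629 mL = 39.74563 units/mL
Rate = 1851.3 units/hr ÷ 39.74563 units/mL = 46.57871 mL/hr
Volume infused so far = 46.57871 mL/hr × 8.6 hr = 400.5769 mL
Volume remaining = 629 − 400.5769 = 228.4231 mL
New rate:
Dose = 16.2 units/kg/hr × 121 kg = 1960.2 units/hr
Rate = 1960.2 units/hr ÷ 39.74563 units/mL = 49.31863 mL/hr
Time remaining = 228.4231 mL ÷ 49.31863 mL/hr = 4.631578 hr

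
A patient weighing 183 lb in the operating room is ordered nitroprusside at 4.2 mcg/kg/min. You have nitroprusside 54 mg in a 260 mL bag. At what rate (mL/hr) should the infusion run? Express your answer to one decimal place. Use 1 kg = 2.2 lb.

100.9 mL/hr

Weight = 183 lb ÷ 2.2 lb/kg = 83.18182 kg
Dose = 4.2 mcg/kg/min × 83.18182 kg = 349.3636 mcg/min
349.3636 mcg/min × 60 min/hr = 20961.82 mcg/hr
Concentration = 54 mg ÷ 260 mL = 0.2076923 mg/mL = 207.6923 mcg/mL
Rate = 20961.82 mcg/hr ÷ 207.6923 mcg/mL = 100.9273 mL/hr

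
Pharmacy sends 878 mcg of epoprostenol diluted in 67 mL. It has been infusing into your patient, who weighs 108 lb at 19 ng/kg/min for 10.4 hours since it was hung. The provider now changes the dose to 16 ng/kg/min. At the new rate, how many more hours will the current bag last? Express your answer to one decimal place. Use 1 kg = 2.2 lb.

Initial rate:
Weight = 108 lb ÷ 2.2 lb/kg = 49.09091 kg
Dose = 19 ng/kg/min × 49.09091 kg = 932.7273 ng/min
932.7273 ng/min × 60 min/hr = 55963.64 ng/hr
Concentration = 878 mcg ÷ 67 mL = 13.10448 mcg/mL = 13104.48 ng/mL
Rate = 55963.64 ng/hr ÷ 13104.48 ng/mL = 4.270574 mL/hr
Volume infused so far = 4.270574 mL/hr × 10.4 hr = 44.41397 mL
Volume remaining = 67 − 44.41397 = 22.58603 mL
New rate:
Dose = 16 ng/kg/min × 49.09091 kg = 785.4545 ng/min
785.4545 ng/min × 60 min/hr = 47127.27 ng/hr
Rate = 47127.27 ng/hr ÷ 13104.48 ng/mL = 3.596273 mL/hr
Time remaining = 22.58603 mL ÷ 3.596273 mL/hr = 6.280401 hr

6.3 hours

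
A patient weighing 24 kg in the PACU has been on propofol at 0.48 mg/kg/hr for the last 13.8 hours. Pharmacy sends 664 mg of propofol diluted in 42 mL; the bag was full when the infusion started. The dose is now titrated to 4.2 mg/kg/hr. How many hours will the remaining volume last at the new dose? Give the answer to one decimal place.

5.0 hours

Initial rate:
Dose = 0.48 mg/kg/hr × 24 kg = 11.52 mg/hr
Concentration = 664 mg ÷ 42 mL = 15.80952 mg/mL
Rate = 11.52 mg/hr ÷ 15.80952 mg/mL = 0.7286747 mL/hr
Volume infused so far = 0.7286747 mL/hr × 13.8 hr = 10.05571 mL
Volume remaining = 42 − 10.05571 = 31.94429 mL
New rate:
Dose = 4.2 mg/kg/hr × 24 kg = 100.8 mg/hr
Rate = 100.8 mg/hr ÷ 15.80952 mg/mL = 6.375904 mL/hr
Time remaining = 31.94429 mL ÷ 6.375904 mL/hr = 5.010159 hr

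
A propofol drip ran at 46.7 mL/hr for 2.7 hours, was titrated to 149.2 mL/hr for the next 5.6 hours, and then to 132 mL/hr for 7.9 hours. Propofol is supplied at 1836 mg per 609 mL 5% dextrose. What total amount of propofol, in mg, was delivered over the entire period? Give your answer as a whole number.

Concentration = 1836 mg ÷ 609 mL = 3.014778 mg/mL
Stage 1: 46.7 mL/hr × 2.7 hr = 126.09 mL → 126.09 mL × 3.014778 mg/mL = 380.1334 mg
Stage 2: 149.2 mL/hr × 5.6 hr = 835.52 mL → 835.52 mL × 3.014778 mg/mL = 2518.908 mg
Stage 3: 132 mL/hr × 7.9 hr = 1042.8 mL → 1042.8 mL × 3.014778 mg/mL = 3143.811 mg
Total = 380.1334 + 2518.908 + 3143.811 = 6042.852 mg

6043 mg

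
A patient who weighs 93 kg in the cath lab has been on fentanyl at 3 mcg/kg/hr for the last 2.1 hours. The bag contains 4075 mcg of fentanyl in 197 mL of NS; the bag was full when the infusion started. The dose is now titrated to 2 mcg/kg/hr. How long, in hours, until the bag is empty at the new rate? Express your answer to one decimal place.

18.8 hours

Initial rate:
Dose = 3 mcg/kg/hr × 93 kg = 279 mcg/hr
Concentration = 4075 mcg ÷ 197 mL = 20.68528 mcg/mL
Rate = 279 mcg/hr ÷ 20.68528 mcg/mL = 13.48785 mL/hr
Volume infused so far = 13.48785 mL/hr × 2.1 hr = 28.32449 mL
Volume remaining = 197 − 28.32449 = 168.6755 mL
New rate:
Dose = 2 mcg/kg/hr × 93 kg = 186 mcg/hr
Rate = 186 mcg/hr ÷ 20.68528 mcg/mL = 8.991902 mL/hr
Time remaining = 168.6755 mL ÷ 8.991902 mL/hr = 18.7586 hr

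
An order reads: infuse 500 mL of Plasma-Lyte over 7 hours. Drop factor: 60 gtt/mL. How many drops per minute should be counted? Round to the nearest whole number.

71 gtt/min

500 mL ÷ (7 hr × 60 = 420 min) = 1.190476 mL/min
1.190476 mL/min × 60 gtt/mL = 71.42857 gtt/min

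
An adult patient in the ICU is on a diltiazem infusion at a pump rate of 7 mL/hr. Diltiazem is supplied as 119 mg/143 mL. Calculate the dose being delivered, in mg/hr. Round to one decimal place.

5.8 mg/hr

Concentration = 119 mg ÷ 143 mL = 0.8321678 mg/mL
Drug rate = 7 mL/hr × 0.8321678 mg/mL = 5.825175 mg/hr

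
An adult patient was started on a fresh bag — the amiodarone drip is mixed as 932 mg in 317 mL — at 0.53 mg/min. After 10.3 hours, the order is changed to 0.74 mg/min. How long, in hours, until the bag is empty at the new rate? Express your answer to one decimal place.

13.6 hours

Initial rate:
0.53 mg/min × 60 min/hr = 31.8 mg/hr
Concentration = 932 mg ÷ 317 mL = 2.940063 mg/mL
Rate = 31.8 mg/hr ÷ 2.940063 mg/mL = 10.81609 mL/hr
Volume infused so far = 10.81609 mL/hr × 10.3 hr = 111.4058 mL
Volume remaining = 317 − 111.4058 = 205.5942 mL
New rate:
0.74 mg/min × 60 min/hr = 44.4 mg/hr
Rate = 44.4 mg/hr ÷ 2.940063 mg/mL = 15.10172 mL/hr
Time remaining = 205.5942 mL ÷ 15.10172 mL/hr = 13.61396 hr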